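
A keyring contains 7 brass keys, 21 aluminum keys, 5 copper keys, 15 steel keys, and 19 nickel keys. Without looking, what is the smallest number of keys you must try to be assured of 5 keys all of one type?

21

The worst case takes 4 keys of each type without reaching 5 of any: 5 × 4 = 20.
The next key must bring some type to 5, so 20 + 1 = 21.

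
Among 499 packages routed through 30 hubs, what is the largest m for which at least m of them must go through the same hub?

The 499 packages fall into 30 hubs.
If each of the 30 hubs held at most 16, the total would be at most 30 × 16 = 480 < 499, a contradiction.
So at least one holds ⌈499/30⌉ = 17.

17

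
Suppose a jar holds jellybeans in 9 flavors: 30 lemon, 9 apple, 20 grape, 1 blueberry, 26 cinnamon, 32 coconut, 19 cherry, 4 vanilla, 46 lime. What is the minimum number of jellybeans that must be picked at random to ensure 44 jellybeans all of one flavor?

185

In the worst case we take at most 43 of each flavor, but all 30 lemon, all 9 apple, all 20 grape, all 1 blueberry, all 26 cinnamon, all 32 coconut, all 19 cherry, and all 4 vanilla (fewer than 43), giving 30 + 9 + 20 + 1 + 26 + 32 + 19 + 4 + 43 = 184.
One more jellybean then forces some flavor to 44, so 184 + 1 = 185.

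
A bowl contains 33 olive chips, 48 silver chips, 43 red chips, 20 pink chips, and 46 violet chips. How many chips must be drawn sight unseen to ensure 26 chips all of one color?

In the worst case we take at most 25 of each color, but all 20 pink (fewer than 25), giving 25 + 25 + 25 + 20 + 25 = 120.
One more chip then forces some color to 26, so 120 + 1 = 121.

121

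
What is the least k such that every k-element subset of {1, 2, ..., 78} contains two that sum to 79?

Partition {1, …, 78} into 39 pairs: {1,78}, {2,77}, …, {39,40}.
Choosing 39 integers — say the integers 1 through 39 — takes one from each pair and avoids the property.
Choosing 40 forces two into the same pair by pigeonhole, and those sum to 79. So 40.

40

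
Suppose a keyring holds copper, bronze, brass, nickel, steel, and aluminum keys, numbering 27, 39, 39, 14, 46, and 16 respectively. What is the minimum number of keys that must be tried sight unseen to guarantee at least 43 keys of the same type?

Treat the 6 types as pigeonholes.
In the worst case we take at most 42 of each type, but all 27 copper, all 39 bronze, all 39 brass, all 14 nickel, and all 16 aluminum (fewer than 42), giving 27 + 39 + 39 + 14 + 42 + 16 = 177.
One more key then forces some type to 43, so 177 + 1 = 178.

178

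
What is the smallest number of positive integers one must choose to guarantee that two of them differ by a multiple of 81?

Two integers differ by a multiple of 81 exactly when they share a remainder mod 81.
There are 81 residue classes mod 81, so 81 integers can all lie in distinct classes.
One more integer must repeat a residue, giving a difference divisible by 81. So n = 81 + 1 = 82.

82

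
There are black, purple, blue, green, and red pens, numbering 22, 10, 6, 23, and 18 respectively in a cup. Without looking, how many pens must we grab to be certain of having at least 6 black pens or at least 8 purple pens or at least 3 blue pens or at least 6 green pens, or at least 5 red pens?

The worst case stops just short of every target: 5 black, 7 purple, 2 blue, 5 green, 4 red — 5 + 7 + 2 + 5 + 4 = 23 pens.
One more pen must push some ink color to its target, so 23 + 1 = 24.

24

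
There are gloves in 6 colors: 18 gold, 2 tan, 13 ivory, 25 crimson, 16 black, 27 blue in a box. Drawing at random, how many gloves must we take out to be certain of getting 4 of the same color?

18

In the worst case we take at most 3 of each color, but all 2 tan (fewer than 3), giving 3 + 2 + 3 + 3 + 3 + 3 = 17.
One more glove then forces some color to 4, so 17 + 1 = 18.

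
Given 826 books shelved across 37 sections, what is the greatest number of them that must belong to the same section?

The 826 books fall into 37 sections.
If each of the 37 sections held at most 22, the total would be at most 37 × 22 = 814 < 826, a contradiction.
So at least one holds ⌈826/37⌉ = 23.

23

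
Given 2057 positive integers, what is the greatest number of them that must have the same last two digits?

There are 100 possible two-digit endings, which serve as the pigeonholes.
If each of the 100 possible two-digit endings held at most 20, the total would be at most 100 × 20 = 2000 < 2057, a contradiction.
So at least one holds ⌈2057/100⌉ = 21.

21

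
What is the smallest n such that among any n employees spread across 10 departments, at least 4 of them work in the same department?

There are 10 departments acting as pigeonholes.
With 10 × 3 = 30 employees we could place exactly 3 in each, with no class reaching 4.
One more forces some class to hold 4, so 30 + 1 = 31.

31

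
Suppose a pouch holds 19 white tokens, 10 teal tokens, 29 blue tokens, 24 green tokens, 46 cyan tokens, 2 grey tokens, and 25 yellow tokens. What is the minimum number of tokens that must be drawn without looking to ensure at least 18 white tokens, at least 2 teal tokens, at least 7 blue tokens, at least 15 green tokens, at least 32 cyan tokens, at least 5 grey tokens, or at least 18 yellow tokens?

Each of the 7 colors has its own threshold; avoid all of them simultaneously.
The worst case stops just short of every target: 17 white, 1 teal, 6 blue, 14 green, 31 cyan, all 2 grey, 17 yellow — 17 + 1 + 6 + 14 + 31 + 2 + 17 = 88 tokens.
One more token must push some color to its target, so 88 + 1 = 89.

89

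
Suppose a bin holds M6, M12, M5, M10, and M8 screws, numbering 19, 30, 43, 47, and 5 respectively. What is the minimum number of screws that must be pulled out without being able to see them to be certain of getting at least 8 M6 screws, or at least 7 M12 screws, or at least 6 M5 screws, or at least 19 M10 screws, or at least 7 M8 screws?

42

The worst case stops just short of every target: 7 M6, 6 M12, 5 M5, 18 M10, all 5 M8 — 7 + 6 + 5 + 18 + 5 = 41 screws.
One more screw must push some size to its target, so 41 + 1 = 42.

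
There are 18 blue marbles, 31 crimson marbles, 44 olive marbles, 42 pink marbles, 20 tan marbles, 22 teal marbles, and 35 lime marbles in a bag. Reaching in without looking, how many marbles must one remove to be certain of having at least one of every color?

The hardest color to obtain is blue: we could draw every other marble first — 212 − 18 = 194 marbles — without a single blue one.
The next draw must be blue, so 194 + 1 = 195.

195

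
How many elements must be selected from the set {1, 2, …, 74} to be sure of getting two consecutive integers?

Partition {1, …, 74} into 37 pairs: {1,2}, {3,4}, …, {73,74}.
Choosing 37 integers — say the 37 even numbers 2, 4, …, 74 — takes one from each pair and avoids the property.
Choosing 38 forces two into the same pair by pigeonhole, and those are consecutive. So 38.

38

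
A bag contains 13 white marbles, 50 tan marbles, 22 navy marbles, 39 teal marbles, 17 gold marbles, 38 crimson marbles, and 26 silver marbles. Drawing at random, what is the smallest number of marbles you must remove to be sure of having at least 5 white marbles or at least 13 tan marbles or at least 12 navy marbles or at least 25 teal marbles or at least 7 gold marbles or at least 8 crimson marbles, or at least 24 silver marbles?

88

Each of the 7 colors has its own threshold; avoid all of them simultaneously.
The worst case stops just short of every target: 4 white, 12 tan, 11 navy, 24 teal, 6 gold, 7 crimson, 23 silver — 4 + 12 + 11 + 24 + 6 + 7 + 23 = 87 marbles.
One more marble must push some color to its target, so 87 + 1 = 88.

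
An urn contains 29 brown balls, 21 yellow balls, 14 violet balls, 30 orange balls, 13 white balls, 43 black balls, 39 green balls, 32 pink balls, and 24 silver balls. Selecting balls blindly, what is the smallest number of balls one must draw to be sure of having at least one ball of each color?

The hardest color to obtain is white: we could draw every other ball first — 245 − 13 = 232 balls — without a single white one.
The next draw must be white, so 232 + 1 = 233.

233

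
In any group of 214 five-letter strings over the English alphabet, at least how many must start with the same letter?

If each of the 26 possible first letters held at most 8, the total would be at most 26 × 8 = 208 < 214, a contradiction.
So at least one holds ⌈214/26⌉ = 9.

9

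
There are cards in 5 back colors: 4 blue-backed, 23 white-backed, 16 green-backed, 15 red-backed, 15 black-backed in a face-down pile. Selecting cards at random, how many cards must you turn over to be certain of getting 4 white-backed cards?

To avoid white-backed cards as long as possible, exhaust the other 4 back colors first.
The worst case draws every non-white-backed card first: 4 + 16 + 15 + 15 = 50.
The next 4 draws are then forced to be white-backed, giving 50 + 4 = 54.

54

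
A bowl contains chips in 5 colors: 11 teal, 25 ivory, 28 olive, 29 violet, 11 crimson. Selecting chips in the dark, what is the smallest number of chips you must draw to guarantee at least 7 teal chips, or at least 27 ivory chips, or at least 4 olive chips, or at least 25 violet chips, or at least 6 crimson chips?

64

The worst case stops just short of every target: 6 teal, all 25 ivory, 3 olive, 24 violet, 5 crimson — 6 + 25 + 3 + 24 + 5 = 63 chips.
One more chip must push some color to its target, so 63 + 1 = 64.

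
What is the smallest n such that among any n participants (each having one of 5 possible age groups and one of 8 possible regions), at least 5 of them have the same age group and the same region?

161

There are 5 × 8 = 40 (age group, region) combinations acting as pigeonholes.
With 40 × 4 = 160 participants we could place exactly 4 in each, with no (age group, region) pair reaching 5.
One more forces some (age group, region) pair to hold 5, so 160 + 1 = 161.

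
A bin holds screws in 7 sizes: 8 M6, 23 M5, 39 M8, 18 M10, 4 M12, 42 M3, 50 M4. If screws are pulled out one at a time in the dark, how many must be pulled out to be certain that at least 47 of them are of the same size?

181

In the worst case we take at most 46 of each size, but all 8 M6, all 23 M5, all 39 M8, all 18 M10, all 4 M12, and all 42 M3 (fewer than 46), giving 8 + 23 + 39 + 18 + 4 + 42 + 46 = 180.
One more screw then forces some size to 47, so 180 + 1 = 181.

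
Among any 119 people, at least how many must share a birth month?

There are 12 months of the year, which serve as the pigeonholes.
If each of the 12 months of the year held at most 9, the total would be at most 12 × 9 = 108 < 119, a contradiction.
So at least one holds ⌈119/12⌉ = 10.

10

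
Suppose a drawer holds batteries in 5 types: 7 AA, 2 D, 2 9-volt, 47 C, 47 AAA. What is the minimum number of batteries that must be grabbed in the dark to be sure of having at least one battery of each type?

The hardest type to obtain is D: we could draw every other battery first — 105 − 2 = 103 batteries — without a single D one.
The next draw must be D, so 103 + 1 = 104.

104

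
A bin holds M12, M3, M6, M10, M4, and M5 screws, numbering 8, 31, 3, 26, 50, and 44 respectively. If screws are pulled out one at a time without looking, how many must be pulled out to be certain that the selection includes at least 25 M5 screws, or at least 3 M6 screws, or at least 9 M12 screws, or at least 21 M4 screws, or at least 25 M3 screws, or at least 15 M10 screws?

93

Each of the 6 sizes has its own threshold; avoid all of them simultaneously.
The worst case stops just short of every target: 8 M12, 24 M3, 2 M6, 14 M10, 20 M4, 24 M5 — 8 + 24 + 2 + 14 + 20 + 24 = 92 screws.
One more screw must push some size to its target, so 92 + 1 = 93.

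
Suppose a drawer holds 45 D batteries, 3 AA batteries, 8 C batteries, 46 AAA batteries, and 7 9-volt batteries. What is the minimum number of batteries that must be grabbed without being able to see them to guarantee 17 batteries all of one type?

51

In the worst case we take at most 16 of each type, but all 3 AA, all 8 C, and all 7 9-volt (fewer than 16), giving 16 + 3 + 8 + 16 + 7 = 50.
One more battery then forces some type to 17, so 50 + 1 = 51.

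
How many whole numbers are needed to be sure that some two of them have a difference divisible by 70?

71

Use the pigeonhole principle on residue classes: two integers differ by a multiple of 70 exactly when they share a remainder mod 70.
There are 70 residue classes mod 70, so 70 integers can all lie in distinct classes.
One more integer must repeat a residue, giving a difference divisible by 70. So n = 70 + 1 = 71.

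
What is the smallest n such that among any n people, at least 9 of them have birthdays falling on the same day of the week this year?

There are 7 days of the week acting as pigeonholes.
With 7 × 8 = 56 people we could place exactly 8 in each, with no class reaching 9.
One more forces some class to hold 9, so 56 + 1 = 57.

57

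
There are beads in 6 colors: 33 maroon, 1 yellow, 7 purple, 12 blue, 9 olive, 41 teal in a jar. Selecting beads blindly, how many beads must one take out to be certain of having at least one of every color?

The hardest color to obtain is yellow: we could draw every other bead first — 103 − 1 = 102 beads — without a single yellow one.
The next draw must be yellow, so 102 + 1 = 103.

103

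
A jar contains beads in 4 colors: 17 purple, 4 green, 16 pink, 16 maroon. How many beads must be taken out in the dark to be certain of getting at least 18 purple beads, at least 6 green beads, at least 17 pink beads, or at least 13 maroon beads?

Each of the 4 colors has its own threshold; avoid all of them simultaneously.
The worst case stops just short of every target: 17 purple, all 4 green, 16 pink, 12 maroon — 17 + 4 + 16 + 12 = 49 beads.
One more bead must push some color to its target, so 49 + 1 = 50.

50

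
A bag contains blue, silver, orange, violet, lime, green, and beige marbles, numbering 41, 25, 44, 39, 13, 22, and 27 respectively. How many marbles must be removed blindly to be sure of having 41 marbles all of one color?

In the worst case we take at most 40 of each color, but all 25 silver, all 39 violet, all 13 lime, all 22 green, and all 27 beige (fewer than 40), giving 40 + 25 + 40 + 39 + 13 + 22 + 27 = 206.
One more marble then forces some color to 41, so 206 + 1 = 207.

207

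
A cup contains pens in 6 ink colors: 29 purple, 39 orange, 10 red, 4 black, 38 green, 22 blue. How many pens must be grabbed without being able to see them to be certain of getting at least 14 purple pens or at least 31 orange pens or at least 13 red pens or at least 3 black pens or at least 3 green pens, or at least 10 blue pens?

The worst case stops just short of every target: 13 purple, 30 orange, all 10 red, 2 black, 2 green, 9 blue — 13 + 30 + 10 + 2 + 2 + 9 = 66 pens.
One more pen must push some ink color to its target, so 66 + 1 = 67.

67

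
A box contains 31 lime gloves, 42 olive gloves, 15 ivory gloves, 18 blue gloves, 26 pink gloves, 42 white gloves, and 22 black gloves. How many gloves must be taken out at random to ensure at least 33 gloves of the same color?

In the worst case we take at most 32 of each color, but all 31 lime, all 15 ivory, all 18 blue, all 26 pink, and all 22 black (fewer than 32), giving 31 + 32 + 15 + 18 + 26 + 32 + 22 = 176.
One more glove then forces some color to 33, so 176 + 1 = 177.

177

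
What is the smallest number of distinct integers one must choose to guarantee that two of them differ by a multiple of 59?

Two integers differ by a multiple of 59 exactly when they share a remainder mod 59.
There are 59 residue classes mod 59, so 59 integers can all lie in distinct classes.
One more integer must repeat a residue, giving a difference divisible by 59. So n = 59 + 1 = 60.

60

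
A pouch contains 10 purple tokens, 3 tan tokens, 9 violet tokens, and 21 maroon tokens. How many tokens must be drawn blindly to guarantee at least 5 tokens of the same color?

16

Treat the 4 colors as pigeonholes.
In the worst case we take at most 4 of each color, but all 3 tan (fewer than 4), giving 4 + 3 + 4 + 4 = 15.
One more token then forces some color to 5, so 15 + 1 = 16.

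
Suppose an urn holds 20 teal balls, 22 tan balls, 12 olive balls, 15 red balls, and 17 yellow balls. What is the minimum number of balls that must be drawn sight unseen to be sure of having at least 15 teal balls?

81

The worst case draws every non-teal ball first: 22 + 12 + 15 + 17 = 66.
The next 15 draws are then forced to be teal, giving 66 + 15 = 81.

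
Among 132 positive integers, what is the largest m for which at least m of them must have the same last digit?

There are 10 possible last digits, which serve as the pigeonholes.
If each of the 10 possible last digits held at most 13, the total would be at most 10 × 13 = 130 < 132, a contradiction.
So at least one holds ⌈132/10⌉ = 14.

14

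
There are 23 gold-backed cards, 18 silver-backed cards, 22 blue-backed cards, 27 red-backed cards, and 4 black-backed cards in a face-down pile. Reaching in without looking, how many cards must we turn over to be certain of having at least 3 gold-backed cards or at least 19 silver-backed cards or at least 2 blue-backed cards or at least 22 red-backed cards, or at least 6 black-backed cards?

Each of the 5 back colors has its own threshold; avoid all of them simultaneously.
The worst case stops just short of every target: 2 gold-backed, 18 silver-backed, 1 blue-backed, 21 red-backed, all 4 black-backed — 2 + 18 + 1 + 21 + 4 = 46 cards.
One more card must push some back color to its target, so 46 + 1 = 47.

47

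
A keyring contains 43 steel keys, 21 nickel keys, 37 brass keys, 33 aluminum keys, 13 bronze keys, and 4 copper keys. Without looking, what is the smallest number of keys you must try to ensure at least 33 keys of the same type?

Treat the 6 types as pigeonholes.
In the worst case we take at most 32 of each type, but all 21 nickel, all 13 bronze, and all 4 copper (fewer than 32), giving 32 + 21 + 32 + 32 + 13 + 4 = 134.
One more key then forces some type to 33, so 134 + 1 = 135.

135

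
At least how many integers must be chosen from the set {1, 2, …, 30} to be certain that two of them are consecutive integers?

16

Partition {1, …, 30} into 15 pairs: {1,2}, {3,4}, …, {29,30}.
Choosing 15 integers — say the 15 even numbers 2, 4, …, 30 — takes one from each pair and avoids the property.
Choosing 16 forces two into the same pair by pigeonhole, and those are consecutive. So 16.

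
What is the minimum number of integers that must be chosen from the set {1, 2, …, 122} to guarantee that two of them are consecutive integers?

62

Partition {1, …, 122} into 61 pairs: {1,2}, {3,4}, …, {121,122}.
Choosing 61 integers — say the 61 even numbers 2, 4, …, 122 — takes one from each pair and avoids the property.
Choosing 62 forces two into the same pair by pigeonhole, and those are consecutive. So 62.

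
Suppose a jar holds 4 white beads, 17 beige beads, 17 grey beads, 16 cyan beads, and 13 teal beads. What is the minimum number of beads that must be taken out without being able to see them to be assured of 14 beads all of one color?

In the worst case we take at most 13 of each color, but all 4 white (fewer than 13), giving 4 + 13 + 13 + 13 + 13 = 56.
One more bead then forces some color to 14, so 56 + 1 = 57.

57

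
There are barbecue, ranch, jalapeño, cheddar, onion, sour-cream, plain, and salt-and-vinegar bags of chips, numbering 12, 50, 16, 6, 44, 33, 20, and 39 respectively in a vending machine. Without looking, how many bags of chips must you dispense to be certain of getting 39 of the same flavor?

Treat the 8 flavors as pigeonholes.
In the worst case we take at most 38 of each flavor, but all 12 barbecue, all 16 jalapeño, all 6 cheddar, all 33 sour-cream, and all 20 plain (fewer than 38), giving 12 + 38 + 16 + 6 + 38 + 33 + 20 + 38 = 201.
One more bag of chips then forces some flavor to 39, so 201 + 1 = 202.

202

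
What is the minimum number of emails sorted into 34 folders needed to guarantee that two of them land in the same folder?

35

There are 34 folders acting as pigeonholes.
With 34 emails we could place one in each, avoiding any repeat.
One more forces some class to hold 2, so 34 + 1 = 35.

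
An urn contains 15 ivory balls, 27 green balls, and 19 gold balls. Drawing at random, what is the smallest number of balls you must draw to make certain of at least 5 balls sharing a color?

13

The worst case takes 4 balls of each color without reaching 5 of any: 3 × 4 = 12.
The next ball must bring some color to 5, so 12 + 1 = 13.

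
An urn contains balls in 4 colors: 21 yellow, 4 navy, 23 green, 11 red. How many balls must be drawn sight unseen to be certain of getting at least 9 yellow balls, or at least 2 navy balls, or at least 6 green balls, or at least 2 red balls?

16

Each of the 4 colors has its own threshold; avoid all of them simultaneously.
The worst case stops just short of every target: 8 yellow, 1 navy, 5 green, 1 red — 8 + 1 + 5 + 1 = 15 balls.
One more ball must push some color to its target, so 15 + 1 = 16.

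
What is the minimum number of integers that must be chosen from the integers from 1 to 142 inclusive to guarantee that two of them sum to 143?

72

Partition {1, …, 142} into 71 pairs: {1,142}, {2,141}, …, {71,72}.
Choosing 71 integers — say the integers 1 through 71 — takes one from each pair and avoids the property.
Choosing 72 forces two into the same pair by pigeonhole, and those sum to 143. So 72.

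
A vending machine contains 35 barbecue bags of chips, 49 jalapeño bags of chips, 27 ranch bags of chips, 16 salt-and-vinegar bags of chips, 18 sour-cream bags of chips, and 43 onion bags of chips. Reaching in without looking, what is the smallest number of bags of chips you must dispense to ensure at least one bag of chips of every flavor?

The hardest flavor to obtain is salt-and-vinegar: we could draw every other bag of chips first — 188 − 16 = 172 bags of chips — without a single salt-and-vinegar one.
The next draw must be salt-and-vinegar, so 172 + 1 = 173.

173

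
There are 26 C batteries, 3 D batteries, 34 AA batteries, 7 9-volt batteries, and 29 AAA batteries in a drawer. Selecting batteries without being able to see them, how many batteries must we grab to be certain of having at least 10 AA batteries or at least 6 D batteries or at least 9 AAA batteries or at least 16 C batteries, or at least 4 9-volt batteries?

39

The worst case stops just short of every target: 15 C, all 3 D, 9 AA, 3 9-volt, 8 AAA — 15 + 3 + 9 + 3 + 8 = 38 batteries.
One more battery must push some type to its target, so 38 + 1 = 39.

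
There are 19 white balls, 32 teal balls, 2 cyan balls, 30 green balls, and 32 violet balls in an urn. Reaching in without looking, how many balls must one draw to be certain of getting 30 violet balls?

113

To avoid violet balls as long as possible, exhaust the other 4 colors first.
The worst case draws every non-violet ball first: 19 + 32 + 2 + 30 = 83.
The next 30 draws are then forced to be violet, giving 83 + 30 = 113.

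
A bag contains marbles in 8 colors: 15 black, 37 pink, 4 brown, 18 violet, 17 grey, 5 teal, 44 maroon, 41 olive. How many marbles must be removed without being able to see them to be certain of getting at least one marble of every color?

178

The hardest color to obtain is brown: we could draw every other marble first — 181 − 4 = 177 marbles — without a single brown one.
The next draw must be brown, so 177 + 1 = 178.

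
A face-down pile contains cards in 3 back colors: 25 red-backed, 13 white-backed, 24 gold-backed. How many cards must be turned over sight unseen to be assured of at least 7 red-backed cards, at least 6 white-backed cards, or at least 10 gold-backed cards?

The worst case stops just short of every target: 6 red-backed, 5 white-backed, 9 gold-backed — 6 + 5 + 9 = 20 cards.
One more card must push some back color to its target, so 20 + 1 = 21.

21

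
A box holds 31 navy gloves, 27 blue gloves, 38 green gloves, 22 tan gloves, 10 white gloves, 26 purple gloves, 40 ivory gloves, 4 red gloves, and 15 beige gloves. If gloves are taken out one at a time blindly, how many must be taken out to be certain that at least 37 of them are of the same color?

208

In the worst case we take at most 36 of each color, but all 31 navy, all 27 blue, all 22 tan, all 10 white, all 26 purple, all 4 red, and all 15 beige (fewer than 36), giving 31 + 27 + 36 + 22 + 10 + 26 + 36 + 4 + 15 = 207.
One more glove then forces some color to 37, so 207 + 1 = 208.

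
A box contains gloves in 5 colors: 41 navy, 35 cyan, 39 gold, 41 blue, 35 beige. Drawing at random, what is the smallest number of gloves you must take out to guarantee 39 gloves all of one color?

185

In the worst case we take at most 38 of each color, but all 35 cyan and all 35 beige (fewer than 38), giving 38 + 35 + 38 + 38 + 35 = 184.
One more glove then forces some color to 39, so 184 + 1 = 185.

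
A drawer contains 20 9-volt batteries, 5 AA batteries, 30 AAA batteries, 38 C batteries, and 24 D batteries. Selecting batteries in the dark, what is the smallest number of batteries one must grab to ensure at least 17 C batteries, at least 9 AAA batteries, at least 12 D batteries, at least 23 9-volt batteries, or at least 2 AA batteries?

57

The worst case stops just short of every target: all 20 9-volt, 1 AA, 8 AAA, 16 C, 11 D — 20 + 1 + 8 + 16 + 11 = 56 batteries.
One more battery must push some type to its target, so 56 + 1 = 57.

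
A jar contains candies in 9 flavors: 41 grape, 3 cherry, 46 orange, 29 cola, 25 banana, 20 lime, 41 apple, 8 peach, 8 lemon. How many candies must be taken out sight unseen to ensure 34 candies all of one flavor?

193

Treat the 9 flavors as pigeonholes.
In the worst case we take at most 33 of each flavor, but all 3 cherry, all 29 cola, all 25 banana, all 20 lime, all 8 peach, and all 8 lemon (fewer than 33), giving 33 + 3 + 33 + 29 + 25 + 20 + 33 + 8 + 8 = 192.
One more candy then forces some flavor to 34, so 192 + 1 = 193.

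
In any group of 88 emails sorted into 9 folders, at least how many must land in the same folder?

The 88 emails fall into 9 folders.
If each of the 9 folders held at most 9, the total would be at most 9 × 9 = 81 < 88, a contradiction.
So at least one holds ⌈88/9⌉ = 10.

10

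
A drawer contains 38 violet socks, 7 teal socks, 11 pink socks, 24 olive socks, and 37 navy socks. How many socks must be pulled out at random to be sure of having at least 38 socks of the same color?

In the worst case we take at most 37 of each color, but all 7 teal, all 11 pink, and all 24 olive (fewer than 37), giving 37 + 7 + 11 + 24 + 37 = 116.
One more sock then forces some color to 38, so 116 + 1 = 117.

117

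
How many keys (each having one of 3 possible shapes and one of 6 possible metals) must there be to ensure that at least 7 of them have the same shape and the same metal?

109

There are 3 × 6 = 18 (shape, metal) combinations acting as pigeonholes.
With 18 × 6 = 108 keys we could place exactly 6 in each, with no (shape, metal) pair reaching 7.
One more forces some (shape, metal) pair to hold 7, so 108 + 1 = 109.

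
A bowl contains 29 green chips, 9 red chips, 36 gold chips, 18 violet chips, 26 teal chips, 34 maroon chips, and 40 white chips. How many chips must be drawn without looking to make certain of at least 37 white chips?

189

The worst case draws every non-white chip first: 29 + 9 + 36 + 18 + 26 + 34 = 152.
The next 37 draws are then forced to be white, giving 152 + 37 = 189.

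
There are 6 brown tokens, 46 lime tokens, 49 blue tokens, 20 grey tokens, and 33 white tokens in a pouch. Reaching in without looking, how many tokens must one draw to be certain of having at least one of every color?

149

The hardest color to obtain is brown: we could draw every other token first — 154 − 6 = 148 tokens — without a single brown one.
The next draw must be brown, so 148 + 1 = 149.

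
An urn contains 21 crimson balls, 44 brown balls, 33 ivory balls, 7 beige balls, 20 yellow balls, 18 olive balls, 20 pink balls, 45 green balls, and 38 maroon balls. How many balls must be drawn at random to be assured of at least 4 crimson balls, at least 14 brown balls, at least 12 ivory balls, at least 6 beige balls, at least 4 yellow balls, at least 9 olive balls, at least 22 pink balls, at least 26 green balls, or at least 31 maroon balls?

The worst case stops just short of every target: 3 crimson, 13 brown, 11 ivory, 5 beige, 3 yellow, 8 olive, all 20 pink, 25 green, 30 maroon — 3 + 13 + 11 + 5 + 3 + 8 + 20 + 25 + 30 = 118 balls.
One more ball must push some color to its target, so 118 + 1 = 119.

119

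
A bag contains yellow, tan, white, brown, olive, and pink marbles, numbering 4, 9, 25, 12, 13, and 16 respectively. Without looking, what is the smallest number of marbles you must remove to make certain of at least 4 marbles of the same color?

The worst case takes 3 marbles of each color without reaching 4 of any: 6 × 3 = 18.
The next marble must bring some color to 4, so 18 + 1 = 19.

19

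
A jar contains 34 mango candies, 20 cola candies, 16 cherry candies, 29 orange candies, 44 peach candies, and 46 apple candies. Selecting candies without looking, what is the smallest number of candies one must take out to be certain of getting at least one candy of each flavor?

The hardest flavor to obtain is cherry: we could draw every other candy first — 189 − 16 = 173 candies — without a single cherry one.
The next draw must be cherry, so 173 + 1 = 174.

174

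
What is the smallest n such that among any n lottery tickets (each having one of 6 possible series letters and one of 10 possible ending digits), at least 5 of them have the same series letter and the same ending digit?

There are 6 × 10 = 60 (series letter, ending digit) combinations acting as pigeonholes.
With 60 × 4 = 240 lottery tickets we could place exactly 4 in each, with no (series letter, ending digit) pair reaching 5.
One more forces some (series letter, ending digit) pair to hold 5, so 240 + 1 = 241.

241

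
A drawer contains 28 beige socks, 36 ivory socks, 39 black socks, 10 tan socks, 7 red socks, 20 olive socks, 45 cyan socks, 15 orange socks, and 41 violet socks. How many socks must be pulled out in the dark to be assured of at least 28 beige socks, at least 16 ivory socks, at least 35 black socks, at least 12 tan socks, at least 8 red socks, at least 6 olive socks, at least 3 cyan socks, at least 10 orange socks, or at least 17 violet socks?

The worst case stops just short of every target: 27 beige, 15 ivory, 34 black, all 10 tan, 7 red, 5 olive, 2 cyan, 9 orange, 16 violet — 27 + 15 + 34 + 10 + 7 + 5 + 2 + 9 + 16 = 125 socks.
One more sock must push some color to its target, so 125 + 1 = 126.

126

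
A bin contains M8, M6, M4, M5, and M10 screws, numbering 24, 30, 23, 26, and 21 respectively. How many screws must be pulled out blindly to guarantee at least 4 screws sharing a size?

Treat the 5 sizes as pigeonholes.
The worst case takes 3 screws of each size without reaching 4 of any: 5 × 3 = 15.
The next screw must bring some size to 4, so 15 + 1 = 16.

16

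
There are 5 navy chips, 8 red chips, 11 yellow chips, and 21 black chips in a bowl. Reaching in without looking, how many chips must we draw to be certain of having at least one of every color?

41

The hardest color to obtain is navy: we could draw every other chip first — 45 − 5 = 40 chips — without a single navy one.
The next draw must be navy, so 40 + 1 = 41.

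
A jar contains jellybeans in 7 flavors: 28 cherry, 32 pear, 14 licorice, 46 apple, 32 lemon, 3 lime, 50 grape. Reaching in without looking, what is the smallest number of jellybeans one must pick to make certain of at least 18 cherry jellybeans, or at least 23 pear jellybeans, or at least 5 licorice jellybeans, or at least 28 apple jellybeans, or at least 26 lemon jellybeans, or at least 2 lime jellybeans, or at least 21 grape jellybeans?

Each of the 7 flavors has its own threshold; avoid all of them simultaneously.
The worst case stops just short of every target: 17 cherry, 22 pear, 4 licorice, 27 apple, 25 lemon, 1 lime, 20 grape — 17 + 22 + 4 + 27 + 25 + 1 + 20 = 116 jellybeans.
One more jellybean must push some flavor to its target, so 116 + 1 = 117.

117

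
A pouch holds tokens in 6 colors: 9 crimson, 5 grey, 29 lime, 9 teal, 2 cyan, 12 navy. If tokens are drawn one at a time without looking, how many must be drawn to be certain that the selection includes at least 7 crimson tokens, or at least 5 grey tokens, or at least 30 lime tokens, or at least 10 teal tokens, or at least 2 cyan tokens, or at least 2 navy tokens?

The worst case stops just short of every target: 6 crimson, 4 grey, 29 lime, 9 teal, 1 cyan, 1 navy — 6 + 4 + 29 + 9 + 1 + 1 = 50 tokens.
One more token must push some color to its target, so 50 + 1 = 51.

51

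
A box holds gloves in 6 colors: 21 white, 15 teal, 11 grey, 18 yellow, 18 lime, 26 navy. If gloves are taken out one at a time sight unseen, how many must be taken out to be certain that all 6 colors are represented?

The hardest color to obtain is grey: we could draw every other glove first — 109 − 11 = 98 gloves — without a single grey one.
The next draw must be grey, so 98 + 1 = 99.

99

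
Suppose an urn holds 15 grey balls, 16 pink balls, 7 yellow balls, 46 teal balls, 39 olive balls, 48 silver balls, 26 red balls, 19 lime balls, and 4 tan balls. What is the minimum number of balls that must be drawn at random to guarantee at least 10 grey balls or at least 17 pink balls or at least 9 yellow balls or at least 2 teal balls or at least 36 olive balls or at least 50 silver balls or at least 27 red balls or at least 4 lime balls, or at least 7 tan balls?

The worst case stops just short of every target: 9 grey, 16 pink, all 7 yellow, 1 teal, 35 olive, all 48 silver, 26 red, 3 lime, all 4 tan — 9 + 16 + 7 + 1 + 35 + 48 + 26 + 3 + 4 = 149 balls.
One more ball must push some color to its target, so 149 + 1 = 150.

150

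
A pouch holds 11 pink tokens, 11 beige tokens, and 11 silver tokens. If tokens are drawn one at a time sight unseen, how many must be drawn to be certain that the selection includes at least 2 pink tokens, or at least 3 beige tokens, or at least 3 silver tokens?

6

The worst case stops just short of every target: 1 pink, 2 beige, 2 silver — 1 + 2 + 2 = 5 tokens.
One more token must push some color to its target, so 5 + 1 = 6.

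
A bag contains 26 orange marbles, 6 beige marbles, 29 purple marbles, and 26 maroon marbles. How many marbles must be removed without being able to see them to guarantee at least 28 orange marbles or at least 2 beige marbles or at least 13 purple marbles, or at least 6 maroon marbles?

45

Each of the 4 colors has its own threshold; avoid all of them simultaneously.
The worst case stops just short of every target: all 26 orange, 1 beige, 12 purple, 5 maroon — 26 + 1 + 12 + 5 = 44 marbles.
One more marble must push some color to its target, so 44 + 1 = 45.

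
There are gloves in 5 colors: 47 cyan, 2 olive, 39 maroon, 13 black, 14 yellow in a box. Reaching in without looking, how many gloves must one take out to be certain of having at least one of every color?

The hardest color to obtain is olive: we could draw every other glove first — 115 − 2 = 113 gloves — without a single olive one.
The next draw must be olive, so 113 + 1 = 114.

114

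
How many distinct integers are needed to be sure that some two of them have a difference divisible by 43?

44

Two integers differ by a multiple of 43 exactly when they share a remainder mod 43.
There are 43 residue classes mod 43, so 43 integers can all lie in distinct classes.
One more integer must repeat a residue, giving a difference divisible by 43. So n = 43 + 1 = 44.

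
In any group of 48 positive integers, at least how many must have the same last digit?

5

The 48 positive integers fall into 10 possible last digits.
If each of the 10 possible last digits held at most 4, the total would be at most 10 × 4 = 40 < 48, a contradiction.
So at least one holds ⌈48/10⌉ = 5.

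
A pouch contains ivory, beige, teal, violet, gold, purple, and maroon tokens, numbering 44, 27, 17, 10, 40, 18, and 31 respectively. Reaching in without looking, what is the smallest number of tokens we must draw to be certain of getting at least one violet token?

To avoid violet tokens as long as possible, exhaust the other 6 colors first.
The worst case draws every non-violet token first: 44 + 27 + 17 + 40 + 18 + 31 = 177.
The next draw is then forced to be violet, giving 177 + 1 = 178.

178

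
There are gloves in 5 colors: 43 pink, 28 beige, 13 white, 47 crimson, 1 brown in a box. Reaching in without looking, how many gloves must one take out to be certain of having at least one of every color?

The hardest color to obtain is brown: we could draw every other glove first — 132 − 1 = 131 gloves — without a single brown one.
The next draw must be brown, so 131 + 1 = 132.

132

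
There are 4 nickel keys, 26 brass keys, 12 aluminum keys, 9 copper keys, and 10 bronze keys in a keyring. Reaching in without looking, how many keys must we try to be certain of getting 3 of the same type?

11

Treat the 5 types as pigeonholes.
The worst case takes 2 keys of each type without reaching 3 of any: 5 × 2 = 10.
The next key must bring some type to 3, so 10 + 1 = 11.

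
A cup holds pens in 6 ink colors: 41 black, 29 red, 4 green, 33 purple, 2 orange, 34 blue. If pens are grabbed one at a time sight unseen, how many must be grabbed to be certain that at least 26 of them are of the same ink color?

In the worst case we take at most 25 of each ink color, but all 4 green and all 2 orange (fewer than 25), giving 25 + 25 + 4 + 25 + 2 + 25 = 106.
One more pen then forces some ink color to 26, so 106 + 1 = 107.

107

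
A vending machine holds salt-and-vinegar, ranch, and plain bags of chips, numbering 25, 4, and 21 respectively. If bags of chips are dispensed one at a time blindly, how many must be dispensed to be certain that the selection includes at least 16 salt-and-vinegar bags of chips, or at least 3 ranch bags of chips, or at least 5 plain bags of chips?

22

Each of the 3 flavors has its own threshold; avoid all of them simultaneously.
The worst case stops just short of every target: 15 salt-and-vinegar, 2 ranch, 4 plain — 15 + 2 + 4 = 21 bags of chips.
One more bag of chips must push some flavor to its target, so 21 + 1 = 22.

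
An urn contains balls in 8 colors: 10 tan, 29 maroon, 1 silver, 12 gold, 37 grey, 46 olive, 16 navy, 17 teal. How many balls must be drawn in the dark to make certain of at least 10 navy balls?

To avoid navy balls as long as possible, exhaust the other 7 colors first.
The worst case draws every non-navy ball first: 10 + 29 + 1 + 12 + 37 + 46 + 17 = 152.
The next 10 draws are then forced to be navy, giving 152 + 10 = 162.

162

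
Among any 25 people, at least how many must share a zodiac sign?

The 25 people fall into 12 zodiac signs.
If each of the 12 zodiac signs held at most 2, the total would be at most 12 × 2 = 24 < 25, a contradiction.
So at least one holds ⌈25/12⌉ = 3.

3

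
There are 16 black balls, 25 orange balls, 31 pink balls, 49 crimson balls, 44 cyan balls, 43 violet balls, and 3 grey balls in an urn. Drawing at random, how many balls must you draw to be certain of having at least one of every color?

The hardest color to obtain is grey: we could draw every other ball first — 211 − 3 = 208 balls — without a single grey one.
The next draw must be grey, so 208 + 1 = 209.

209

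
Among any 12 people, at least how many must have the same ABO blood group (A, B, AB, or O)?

There are 4 ABO blood groups, which serve as the pigeonholes.
If each of the 4 ABO blood groups held at most 2, the total would be at most 4 × 2 = 8 < 12, a contradiction.
So at least one holds ⌈12/4⌉ = 3.

3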